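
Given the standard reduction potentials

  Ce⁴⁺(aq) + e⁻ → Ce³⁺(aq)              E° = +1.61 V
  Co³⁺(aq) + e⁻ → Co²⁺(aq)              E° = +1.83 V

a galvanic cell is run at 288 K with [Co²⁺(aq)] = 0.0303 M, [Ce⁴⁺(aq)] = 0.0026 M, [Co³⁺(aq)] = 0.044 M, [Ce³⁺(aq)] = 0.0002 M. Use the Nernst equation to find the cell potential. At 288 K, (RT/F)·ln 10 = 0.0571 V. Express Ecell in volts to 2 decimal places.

+0.17 V

Co³⁺/Co²⁺ is reduced (cathode, E° = +1.83 V) and Ce⁴⁺/Ce³⁺ is oxidized (anode).
E°cell = E°cat − E°an = +1.83 − (+1.61) = +0.22 V; n = 1.
Balancing gives Co³⁺(aq) + Ce³⁺(aq) → Co²⁺(aq) + Ce⁴⁺(aq); hence Q = ([Co²⁺(aq)]·[Ce⁴⁺(aq)]) / ([Co³⁺(aq)]·[Ce³⁺(aq)]) = 8.95 (log Q = 0.952).
E = E° − (0.0571/n)·log Q = +0.22 − (0.0571/1)(0.952) = +0.17 V.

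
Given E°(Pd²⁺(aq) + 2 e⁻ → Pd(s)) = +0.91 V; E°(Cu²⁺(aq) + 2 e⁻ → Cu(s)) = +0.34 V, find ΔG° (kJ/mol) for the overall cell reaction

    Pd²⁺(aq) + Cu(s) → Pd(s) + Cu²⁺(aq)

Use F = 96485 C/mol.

In the reaction as written Pd²⁺(aq) is reduced, so the Pd²⁺/Pd couple is the cathode and Cu²⁺/Cu is the anode.
E°cell = +0.91 − (+0.34) = +0.57 V; balancing electrons gives n = 2.
ΔG° = −nFE°cell = −(2)(96485)(+0.57) J/mol = −110 kJ/mol.

−110 kJ/mol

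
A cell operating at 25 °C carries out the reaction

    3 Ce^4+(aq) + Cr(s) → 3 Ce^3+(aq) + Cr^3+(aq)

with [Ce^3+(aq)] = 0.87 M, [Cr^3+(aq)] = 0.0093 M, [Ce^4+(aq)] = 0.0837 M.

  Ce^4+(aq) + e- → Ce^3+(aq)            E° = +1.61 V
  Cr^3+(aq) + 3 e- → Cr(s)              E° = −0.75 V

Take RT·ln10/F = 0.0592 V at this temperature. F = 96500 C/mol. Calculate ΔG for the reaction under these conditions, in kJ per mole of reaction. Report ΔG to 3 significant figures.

−677 kJ/mol

The standard cell potential is +1.61 − (−0.75) = +2.36 V, with n = 3 electrons in the balanced equation.
The reaction quotient is ([Ce^3+(aq)]^3·[Cr^3+(aq)]) / [Ce^4+(aq)]^3 = 10.4; by Nernst, E = +2.36 − (0.0592/3)(1.019) = +2.3399 V.
ΔG = −nFE = −(3)(96500)(+2.3399) J/mol = −677 kJ/mol.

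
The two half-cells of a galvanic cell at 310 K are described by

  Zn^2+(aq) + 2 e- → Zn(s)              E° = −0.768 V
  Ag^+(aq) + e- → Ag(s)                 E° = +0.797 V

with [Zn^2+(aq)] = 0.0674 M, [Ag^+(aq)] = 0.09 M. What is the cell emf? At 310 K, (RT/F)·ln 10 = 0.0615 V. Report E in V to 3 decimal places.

+1.537 V

Since E°(Ag⁺/Ag) > E°(Zn²⁺/Zn), Ag⁺/Ag serves as the cathode.
E°cell = E°cat − E°an = +0.797 − (−0.768) = +1.565 V; n = 2.
For the overall reaction 2 Ag^+(aq) + Zn(s) → 2 Ag(s) + Zn^2+(aq), Q = [Zn^2+(aq)] / [Ag^+(aq)]^2 = 8.32, giving log Q = 0.920.
By the Nernst equation, E = +1.565 − (0.0615/2)·(0.920) = +1.537 V.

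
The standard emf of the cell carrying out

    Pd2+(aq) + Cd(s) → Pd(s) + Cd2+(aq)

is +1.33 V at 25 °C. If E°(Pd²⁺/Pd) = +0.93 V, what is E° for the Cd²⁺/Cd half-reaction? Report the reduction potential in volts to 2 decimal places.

In the reaction as written the Pd²⁺/Pd couple is reduced (cathode) and Cd²⁺/Cd is oxidized (anode), so E°cell = E°(Pd²⁺/Pd) − E°(Cd²⁺/Cd).
E°(Cd²⁺/Cd) = E°(cathode) − E°cell = +0.93 − (+1.33) = −0.40 V.

−0.40 V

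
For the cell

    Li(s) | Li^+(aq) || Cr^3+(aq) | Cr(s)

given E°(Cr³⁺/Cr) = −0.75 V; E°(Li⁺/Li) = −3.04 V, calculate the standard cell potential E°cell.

By convention the left-hand electrode in cell notation is the anode (oxidation) and the right-hand electrode is the cathode (reduction).
E°cell = E°(right) − E°(left) = −0.75 − (−3.04) = +2.29 V.

+2.29 V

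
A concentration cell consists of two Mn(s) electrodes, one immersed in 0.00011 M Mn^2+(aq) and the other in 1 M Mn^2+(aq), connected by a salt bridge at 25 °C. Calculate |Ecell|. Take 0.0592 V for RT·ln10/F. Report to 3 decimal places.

0.117 V

For a concentration cell E°cell = 0, since both electrodes use the same couple.
The compartment with the higher Mn^2+(aq) concentration (1 M) acts as the cathode; ions are reduced there and produced at the dilute (0.00011 M) anode.
With n = 2, Ecell = −(0.0592/2)·log([dilute]/[conc]) = −(0.0592/2)·log(0.00011/1) = +0.117 V.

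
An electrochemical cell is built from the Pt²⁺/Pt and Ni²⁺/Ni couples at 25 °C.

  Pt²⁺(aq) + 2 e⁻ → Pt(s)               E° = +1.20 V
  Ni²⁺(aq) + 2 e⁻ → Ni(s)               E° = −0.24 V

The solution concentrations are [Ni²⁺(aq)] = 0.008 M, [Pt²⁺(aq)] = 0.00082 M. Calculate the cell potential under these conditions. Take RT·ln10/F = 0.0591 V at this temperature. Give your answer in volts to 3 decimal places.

Pt²⁺/Pt is reduced (cathode, E° = +1.20 V) and Ni²⁺/Ni is oxidized (anode).
The standard potential is +1.20 − (−0.24) = +1.44 V and the balanced reaction transfers n = 2 electrons.
For the overall reaction Pt²⁺(aq) + Ni(s) → Pt(s) + Ni²⁺(aq), Q = [Ni²⁺(aq)] / [Pt²⁺(aq)] = 9.76, giving log Q = 0.989.
E = E° − (0.0591/n)·log Q = +1.44 − (0.0591/2)(0.989) = +1.411 V.

+1.411 V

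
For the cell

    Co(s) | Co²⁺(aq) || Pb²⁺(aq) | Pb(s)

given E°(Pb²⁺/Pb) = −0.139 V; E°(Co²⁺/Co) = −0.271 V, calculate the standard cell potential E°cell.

+0.132 V

By convention the left-hand electrode in cell notation is the anode (oxidation) and the right-hand electrode is the cathode (reduction).
E°cell = E°(right) − E°(left) = −0.139 − (−0.271) = +0.132 V.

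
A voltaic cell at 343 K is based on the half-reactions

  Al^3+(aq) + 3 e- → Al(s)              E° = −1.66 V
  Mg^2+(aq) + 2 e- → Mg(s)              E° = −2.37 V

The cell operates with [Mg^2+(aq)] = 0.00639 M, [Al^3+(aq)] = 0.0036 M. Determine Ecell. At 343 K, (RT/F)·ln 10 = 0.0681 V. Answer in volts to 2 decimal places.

Al³⁺/Al is reduced (cathode, E° = −1.66 V) and Mg²⁺/Mg is oxidized (anode).
The standard potential is −1.66 − (−2.37) = +0.71 V and the balanced reaction transfers n = 6 electrons.
Balancing gives 2 Al^3+(aq) + 3 Mg(s) → 2 Al(s) + 3 Mg^2+(aq); hence Q = [Mg^2+(aq)]^3 / [Al^3+(aq)]^2 = 0.0201 (log Q = −1.696).
By the Nernst equation, E = +0.71 − (0.0681/6)·(−1.696) = +0.73 V.

+0.73 V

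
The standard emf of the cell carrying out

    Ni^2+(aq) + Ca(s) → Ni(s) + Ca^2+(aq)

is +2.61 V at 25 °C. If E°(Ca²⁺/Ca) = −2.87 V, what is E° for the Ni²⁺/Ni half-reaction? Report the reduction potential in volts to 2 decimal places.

−0.26 V

In the reaction as written the Ni²⁺/Ni couple is reduced (cathode) and Ca²⁺/Ca is oxidized (anode), so E°cell = E°(Ni²⁺/Ni) − E°(Ca²⁺/Ca).
E°(Ni²⁺/Ni) = E°cell + E°(anode) = +2.61 + (−2.87) = −0.26 V.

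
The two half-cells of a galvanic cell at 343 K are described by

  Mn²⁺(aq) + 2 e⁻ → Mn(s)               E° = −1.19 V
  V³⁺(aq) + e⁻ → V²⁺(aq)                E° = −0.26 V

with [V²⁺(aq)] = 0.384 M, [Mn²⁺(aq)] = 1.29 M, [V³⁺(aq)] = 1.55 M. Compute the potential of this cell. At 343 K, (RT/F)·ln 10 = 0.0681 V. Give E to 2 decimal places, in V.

+0.97 V

Since E°(V³⁺/V²⁺) > E°(Mn²⁺/Mn), V³⁺/V²⁺ serves as the cathode.
E°cell = E°cat − E°an = −0.26 − (−1.19) = +0.93 V; n = 2.
The balanced reaction is 2 V³⁺(aq) + Mn(s) → 2 V²⁺(aq) + Mn²⁺(aq), so Q = ([V²⁺(aq)]^2·[Mn²⁺(aq)]) / [V³⁺(aq)]^2 = 0.0792 and log Q = −1.101.
E = E° − (0.0681/n)·log Q = +0.93 − (0.0681/2)(−1.101) = +0.97 V.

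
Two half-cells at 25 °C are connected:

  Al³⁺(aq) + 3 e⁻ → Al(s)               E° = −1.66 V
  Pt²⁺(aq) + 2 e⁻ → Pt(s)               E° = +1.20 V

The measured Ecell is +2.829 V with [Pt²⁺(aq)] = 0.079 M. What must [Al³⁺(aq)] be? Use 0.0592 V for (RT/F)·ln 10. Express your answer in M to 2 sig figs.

0.83 M

The Pt²⁺/Pt couple has the larger reduction potential, so it is the cathode: E°cell = +1.20 − (−1.66) = +2.86 V and n = 6.
Rearranging E = E° − (0.0592/n)·log Q gives log Q = 6(+2.86 − (+2.829))/0.0592 = 3.142.
Balancing electrons gives 3 Pt²⁺(aq) + 2 Al(s) → 3 Pt(s) + 2 Al³⁺(aq); thus Q = [Al³⁺(aq)]^2 / [Pt²⁺(aq)]^3.
Solving for the unknown gives log [Al³⁺(aq)] = −0.083, so [Al³⁺(aq)] ≈ 0.83 M.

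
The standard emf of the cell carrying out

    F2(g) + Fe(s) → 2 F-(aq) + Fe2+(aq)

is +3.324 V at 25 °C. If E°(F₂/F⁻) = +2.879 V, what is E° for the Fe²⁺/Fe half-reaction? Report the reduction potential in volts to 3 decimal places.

−0.445 V

In the reaction as written the F₂/F⁻ couple is reduced (cathode) and Fe²⁺/Fe is oxidized (anode), so E°cell = E°(F₂/F⁻) − E°(Fe²⁺/Fe).
E°(Fe²⁺/Fe) = E°(cathode) − E°cell = +2.879 − (+3.324) = −0.445 V.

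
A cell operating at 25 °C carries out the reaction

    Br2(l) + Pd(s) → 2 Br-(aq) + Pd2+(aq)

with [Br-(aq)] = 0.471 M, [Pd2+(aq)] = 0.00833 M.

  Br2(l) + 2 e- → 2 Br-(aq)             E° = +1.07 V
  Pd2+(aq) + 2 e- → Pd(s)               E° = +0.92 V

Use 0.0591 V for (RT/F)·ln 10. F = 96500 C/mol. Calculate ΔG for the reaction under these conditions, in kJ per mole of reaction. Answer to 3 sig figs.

−44.5 kJ/mol

The standard cell potential is +1.07 − (+0.92) = +0.15 V, with n = 2 electrons in the balanced equation.
Q = [Br-(aq)]^2·[Pd2+(aq)] = 0.00185, so log Q = −2.733 and E = +0.15 − (0.0591/2)(−2.733) = +0.2308 V.
Then ΔG = −nFE = −2 × 96500 × +0.2308 J/mol = −44.5 kJ/mol.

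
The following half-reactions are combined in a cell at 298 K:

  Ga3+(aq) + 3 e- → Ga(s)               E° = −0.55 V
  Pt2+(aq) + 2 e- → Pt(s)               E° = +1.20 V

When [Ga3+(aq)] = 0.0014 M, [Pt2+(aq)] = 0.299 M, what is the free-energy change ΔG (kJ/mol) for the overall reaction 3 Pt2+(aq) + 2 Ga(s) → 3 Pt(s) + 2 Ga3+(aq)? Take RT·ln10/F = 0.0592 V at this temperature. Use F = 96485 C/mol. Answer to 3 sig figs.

With Pt²⁺/Pt reduced at the cathode, E°cell = +1.20 − (−0.55) = +1.75 V and n = 6.
The reaction quotient is [Ga3+(aq)]^2 / [Pt2+(aq)]^3 = 7.33×10^−5; by Nernst, E = +1.75 − (0.0592/6)(−4.135) = +1.7908 V.
Finally ΔG = −nFE = −(6)(96485 C/mol)(+1.7908 V) = −1040 kJ/mol.

−1040 kJ/mol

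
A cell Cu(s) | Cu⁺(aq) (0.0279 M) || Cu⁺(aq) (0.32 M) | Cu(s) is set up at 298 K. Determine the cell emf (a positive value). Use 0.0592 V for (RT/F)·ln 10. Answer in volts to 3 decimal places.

For a concentration cell E°cell = 0, since both electrodes use the same couple.
The compartment with the higher Cu⁺(aq) concentration (0.32 M) acts as the cathode; ions are reduced there and produced at the dilute (0.0279 M) anode.
With n = 1, Ecell = −(0.0592/1)·log([dilute]/[conc]) = −(0.0592/1)·log(0.0279/0.32) = +0.063 V.

0.063 V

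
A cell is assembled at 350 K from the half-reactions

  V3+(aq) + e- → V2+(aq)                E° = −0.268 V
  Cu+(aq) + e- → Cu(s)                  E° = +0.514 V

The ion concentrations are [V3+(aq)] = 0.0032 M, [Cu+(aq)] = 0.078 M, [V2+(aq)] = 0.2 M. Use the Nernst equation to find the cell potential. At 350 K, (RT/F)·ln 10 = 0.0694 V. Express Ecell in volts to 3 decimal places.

+0.830 V

The Cu⁺/Cu couple has the more positive E°, so it is the cathode; V³⁺/V²⁺ is the anode.
E°cell = E°cat − E°an = +0.514 − (−0.268) = +0.782 V; n = 1.
For the overall reaction Cu+(aq) + V2+(aq) → Cu(s) + V3+(aq), Q = [V3+(aq)] / ([Cu+(aq)]·[V2+(aq)]) = 0.205, giving log Q = −0.688.
Applying E = E° − (RT ln10/nF)·log Q gives +0.782 − (0.0694/1)(−0.688) = +0.830 V.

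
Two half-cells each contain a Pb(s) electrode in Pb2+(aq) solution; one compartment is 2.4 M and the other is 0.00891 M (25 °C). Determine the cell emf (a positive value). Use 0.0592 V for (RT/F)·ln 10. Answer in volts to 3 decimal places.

For a concentration cell E°cell = 0, since both electrodes use the same couple.
The compartment with the higher Pb2+(aq) concentration (2.4 M) acts as the cathode; ions are reduced there and produced at the dilute (0.00891 M) anode.
With n = 2, Ecell = −(0.0592/2)·log([dilute]/[conc]) = −(0.0592/2)·log(0.00891/2.4) = +0.072 V.

0.072 V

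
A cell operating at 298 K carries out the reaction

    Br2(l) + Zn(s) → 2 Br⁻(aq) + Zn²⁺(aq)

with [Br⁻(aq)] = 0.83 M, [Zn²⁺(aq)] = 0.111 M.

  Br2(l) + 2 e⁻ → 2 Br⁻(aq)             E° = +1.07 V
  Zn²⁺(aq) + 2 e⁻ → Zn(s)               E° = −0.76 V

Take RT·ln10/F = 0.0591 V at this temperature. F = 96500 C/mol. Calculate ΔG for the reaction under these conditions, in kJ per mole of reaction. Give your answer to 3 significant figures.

−360 kJ/mol

The standard cell potential is +1.07 − (−0.76) = +1.83 V, with n = 2 electrons in the balanced equation.
Q = [Br⁻(aq)]^2·[Zn²⁺(aq)] = 0.0765, so log Q = −1.117 and E = +1.83 − (0.0591/2)(−1.117) = +1.8630 V.
Then ΔG = −nFE = −2 × 96500 × +1.8630 J/mol = −360 kJ/mol.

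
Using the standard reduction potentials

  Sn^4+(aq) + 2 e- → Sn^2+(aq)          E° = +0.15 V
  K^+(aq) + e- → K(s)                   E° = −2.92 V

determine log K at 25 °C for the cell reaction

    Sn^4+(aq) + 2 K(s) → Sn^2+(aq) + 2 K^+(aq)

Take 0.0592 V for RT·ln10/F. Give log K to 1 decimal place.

The Sn⁴⁺/Sn²⁺ couple is reduced (cathode); E°cell = +0.15 − (−2.92) = +3.07 V with n = 2.
At equilibrium E = 0, so log K = nE°cell / 0.0592 = (2)(+3.07) / 0.0592 = 103.7.

log K = 103.7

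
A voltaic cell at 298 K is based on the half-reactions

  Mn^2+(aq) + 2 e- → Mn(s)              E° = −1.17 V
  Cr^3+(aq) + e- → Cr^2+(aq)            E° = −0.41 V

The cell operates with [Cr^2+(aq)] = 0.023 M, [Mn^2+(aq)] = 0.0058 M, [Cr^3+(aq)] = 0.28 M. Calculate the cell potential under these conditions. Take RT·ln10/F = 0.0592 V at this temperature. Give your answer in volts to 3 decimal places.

Cr³⁺/Cr²⁺ is reduced (cathode, E° = −0.41 V) and Mn²⁺/Mn is oxidized (anode).
E°cell = E°cat − E°an = −0.41 − (−1.17) = +0.76 V; n = 2.
The balanced reaction is 2 Cr^3+(aq) + Mn(s) → 2 Cr^2+(aq) + Mn^2+(aq), so Q = ([Cr^2+(aq)]^2·[Mn^2+(aq)]) / [Cr^3+(aq)]^2 = 3.91×10^−5 and log Q = −4.407.
Applying E = E° − (RT ln10/nF)·log Q gives +0.76 − (0.0592/2)(−4.407) = +0.890 V.

+0.890 V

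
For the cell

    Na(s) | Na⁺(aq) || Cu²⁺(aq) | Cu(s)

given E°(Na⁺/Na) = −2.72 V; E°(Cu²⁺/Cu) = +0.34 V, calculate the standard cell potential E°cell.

+3.06 V

By convention the left-hand electrode in cell notation is the anode (oxidation) and the right-hand electrode is the cathode (reduction).
E°cell = E°(right) − E°(left) = +0.34 − (−2.72) = +3.06 V.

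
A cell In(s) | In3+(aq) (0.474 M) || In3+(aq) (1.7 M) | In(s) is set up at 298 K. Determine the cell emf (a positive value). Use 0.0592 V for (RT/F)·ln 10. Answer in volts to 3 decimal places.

0.011 V

For a concentration cell E°cell = 0, since both electrodes use the same couple.
The compartment with the higher In3+(aq) concentration (1.7 M) acts as the cathode; ions are reduced there and produced at the dilute (0.474 M) anode.
With n = 3, Ecell = −(0.0592/3)·log([dilute]/[conc]) = −(0.0592/3)·log(0.474/1.7) = +0.011 V.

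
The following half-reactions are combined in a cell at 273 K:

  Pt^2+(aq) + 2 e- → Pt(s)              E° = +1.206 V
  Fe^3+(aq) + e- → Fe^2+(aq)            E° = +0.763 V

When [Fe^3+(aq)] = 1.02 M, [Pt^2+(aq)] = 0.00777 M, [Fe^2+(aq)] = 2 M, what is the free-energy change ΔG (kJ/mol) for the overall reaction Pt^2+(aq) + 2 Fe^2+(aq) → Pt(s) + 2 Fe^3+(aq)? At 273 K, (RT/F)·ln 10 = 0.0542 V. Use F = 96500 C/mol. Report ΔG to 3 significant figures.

The standard cell potential is +1.206 − (+0.763) = +0.443 V, with n = 2 electrons in the balanced equation.
Here Q = [Fe^3+(aq)]^2 / ([Pt^2+(aq)]·[Fe^2+(aq)]^2) = 33.5 (log Q = 1.525), giving E = +0.443 − (0.0542/2)·(1.525) = +0.4017 V.
Finally ΔG = −nFE = −(2)(96500 C/mol)(+0.4017 V) = −77.5 kJ/mol.

−77.5 kJ/mol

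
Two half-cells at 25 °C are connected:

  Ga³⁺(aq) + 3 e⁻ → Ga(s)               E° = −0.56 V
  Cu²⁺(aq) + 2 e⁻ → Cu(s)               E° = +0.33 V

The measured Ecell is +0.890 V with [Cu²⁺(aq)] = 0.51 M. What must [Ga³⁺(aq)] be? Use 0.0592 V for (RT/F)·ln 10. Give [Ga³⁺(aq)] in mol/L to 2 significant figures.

0.36 M

The Cu²⁺/Cu couple has the larger reduction potential, so it is the cathode: E°cell = +0.33 − (−0.56) = +0.89 V and n = 6.
From the Nernst equation, log Q = n(E° − E)/0.0592 = 6·(+0.89 − (+0.890))/0.0592 = 0.000.
Balancing electrons gives 3 Cu²⁺(aq) + 2 Ga(s) → 3 Cu(s) + 2 Ga³⁺(aq); thus Q = [Ga³⁺(aq)]^2 / [Cu²⁺(aq)]^3.
Isolating [Ga³⁺(aq)] in Q = 10^{0.000} yields log [Ga³⁺(aq)] = −0.439, i.e. 0.36 M.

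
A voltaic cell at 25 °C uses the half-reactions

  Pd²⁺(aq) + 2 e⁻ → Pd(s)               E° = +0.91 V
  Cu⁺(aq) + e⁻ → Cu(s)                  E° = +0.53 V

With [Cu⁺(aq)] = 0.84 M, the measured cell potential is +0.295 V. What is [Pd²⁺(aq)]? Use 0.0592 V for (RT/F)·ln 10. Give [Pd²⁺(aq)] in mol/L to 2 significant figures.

0.00095 M

Pd²⁺/Pd is the cathode (higher E°); E°cell = +0.91 − (+0.53) = +0.38 V with n = 2.
From the Nernst equation, log Q = n(E° − E)/0.0592 = 2·(+0.38 − (+0.295))/0.0592 = 2.872.
For Pd²⁺(aq) + 2 Cu(s) → Pd(s) + 2 Cu⁺(aq), the reaction quotient is Q = [Cu⁺(aq)]^2 / [Pd²⁺(aq)].
Solving for the unknown gives log [Pd²⁺(aq)] = −3.023, so [Pd²⁺(aq)] ≈ 0.00095 M.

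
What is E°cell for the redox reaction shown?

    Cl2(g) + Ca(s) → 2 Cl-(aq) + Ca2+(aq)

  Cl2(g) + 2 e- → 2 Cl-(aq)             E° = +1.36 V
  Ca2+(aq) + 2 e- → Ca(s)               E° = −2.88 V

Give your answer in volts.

+4.24 V

In the reaction as written, Cl2(g) is reduced (cathode) and Ca2+(aq) is produced by oxidation at the anode.
E°cell = E°(cathode) − E°(anode) = +1.36 − (−2.88) = +4.24 V.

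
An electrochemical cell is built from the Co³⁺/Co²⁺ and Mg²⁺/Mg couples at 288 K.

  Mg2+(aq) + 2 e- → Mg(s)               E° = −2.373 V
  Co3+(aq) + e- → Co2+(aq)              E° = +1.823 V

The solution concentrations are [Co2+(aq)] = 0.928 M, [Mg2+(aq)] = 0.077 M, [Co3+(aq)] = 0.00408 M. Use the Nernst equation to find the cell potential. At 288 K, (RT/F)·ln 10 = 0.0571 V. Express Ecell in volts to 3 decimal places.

+4.093 V

Since E°(Co³⁺/Co²⁺) > E°(Mg²⁺/Mg), Co³⁺/Co²⁺ serves as the cathode.
E°cell = +1.823 − (−2.373) = +4.196 V, with n = 2 electrons transferred.
For the overall reaction 2 Co3+(aq) + Mg(s) → 2 Co2+(aq) + Mg2+(aq), Q = ([Co2+(aq)]^2·[Mg2+(aq)]) / [Co3+(aq)]^2 = 3.98×10^3, giving log Q = 3.600.
By the Nernst equation, E = +4.196 − (0.0571/2)·(3.600) = +4.093 V.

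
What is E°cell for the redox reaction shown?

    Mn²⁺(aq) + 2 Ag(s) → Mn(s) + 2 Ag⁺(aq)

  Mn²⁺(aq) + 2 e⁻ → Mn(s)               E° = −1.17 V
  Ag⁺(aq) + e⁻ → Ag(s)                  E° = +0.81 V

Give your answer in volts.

−1.98 V

In the reaction as written, Mn²⁺(aq) is reduced (cathode) and Ag⁺(aq) is produced by oxidation at the anode.
E°cell = E°(cathode) − E°(anode) = −1.17 − (+0.81) = −1.98 V.
The negative E°cell means the reaction is non-spontaneous in the direction written.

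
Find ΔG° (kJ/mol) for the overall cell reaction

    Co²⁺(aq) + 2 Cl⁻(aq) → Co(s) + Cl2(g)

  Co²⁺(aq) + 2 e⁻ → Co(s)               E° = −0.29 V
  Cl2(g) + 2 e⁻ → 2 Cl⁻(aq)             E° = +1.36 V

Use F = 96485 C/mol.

In the reaction as written Co²⁺(aq) is reduced, so the Co²⁺/Co couple is the cathode and Cl₂/Cl⁻ is the anode.
E°cell = −0.29 − (+1.36) = −1.65 V; balancing electrons gives n = 2.
ΔG° = −nFE°cell = −(2)(96485)(−1.65) J/mol = +318 kJ/mol.

+318 kJ/mol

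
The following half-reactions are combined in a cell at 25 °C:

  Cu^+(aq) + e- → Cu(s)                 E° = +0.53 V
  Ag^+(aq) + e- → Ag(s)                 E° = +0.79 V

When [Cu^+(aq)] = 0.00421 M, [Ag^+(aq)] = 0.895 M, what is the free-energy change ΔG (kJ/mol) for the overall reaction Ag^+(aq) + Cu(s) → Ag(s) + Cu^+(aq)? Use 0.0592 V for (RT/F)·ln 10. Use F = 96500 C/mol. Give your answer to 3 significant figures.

−38.4 kJ/mol

The standard cell potential is +0.79 − (+0.53) = +0.26 V, with n = 1 electron in the balanced equation.
Q = [Cu^+(aq)] / [Ag^+(aq)] = 0.0047, so log Q = −2.328 and E = +0.26 − (0.0592/1)(−2.328) = +0.3978 V.
Finally ΔG = −nFE = −(1)(96500 C/mol)(+0.3978 V) = −38.4 kJ/mol.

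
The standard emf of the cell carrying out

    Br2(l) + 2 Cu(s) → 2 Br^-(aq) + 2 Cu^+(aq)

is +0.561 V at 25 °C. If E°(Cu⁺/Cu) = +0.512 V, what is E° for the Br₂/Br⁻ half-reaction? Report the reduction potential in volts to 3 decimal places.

+1.073 V

In the reaction as written the Br₂/Br⁻ couple is reduced (cathode) and Cu⁺/Cu is oxidized (anode), so E°cell = E°(Br₂/Br⁻) − E°(Cu⁺/Cu).
E°(Br₂/Br⁻) = E°cell + E°(anode) = +0.561 + (+0.512) = +1.073 V.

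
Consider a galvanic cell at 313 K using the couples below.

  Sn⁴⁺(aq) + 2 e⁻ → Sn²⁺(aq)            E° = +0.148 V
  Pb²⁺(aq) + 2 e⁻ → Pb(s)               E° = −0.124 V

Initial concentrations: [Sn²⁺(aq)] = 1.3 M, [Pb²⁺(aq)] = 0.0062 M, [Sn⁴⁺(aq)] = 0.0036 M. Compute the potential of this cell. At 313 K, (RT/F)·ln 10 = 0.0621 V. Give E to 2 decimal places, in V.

Sn⁴⁺/Sn²⁺ is reduced (cathode, E° = +0.148 V) and Pb²⁺/Pb is oxidized (anode).
E°cell = +0.148 − (−0.124) = +0.272 V, with n = 2 electrons transferred.
The balanced reaction is Sn⁴⁺(aq) + Pb(s) → Sn²⁺(aq) + Pb²⁺(aq), so Q = ([Sn²⁺(aq)]·[Pb²⁺(aq)]) / [Sn⁴⁺(aq)] = 2.24 and log Q = 0.350.
By the Nernst equation, E = +0.272 − (0.0621/2)·(0.350) = +0.26 V.

+0.26 V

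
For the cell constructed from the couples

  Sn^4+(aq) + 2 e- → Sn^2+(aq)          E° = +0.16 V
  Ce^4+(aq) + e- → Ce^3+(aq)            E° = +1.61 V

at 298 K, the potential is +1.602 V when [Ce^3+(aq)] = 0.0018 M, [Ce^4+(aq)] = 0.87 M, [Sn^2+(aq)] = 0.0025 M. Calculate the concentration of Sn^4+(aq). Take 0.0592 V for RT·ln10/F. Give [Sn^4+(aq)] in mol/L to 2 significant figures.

With Ce⁴⁺/Ce³⁺ at the cathode and Sn⁴⁺/Sn²⁺ at the anode, E°cell = +1.61 − (+0.16) = +1.45 V (n = 2).
Rearranging E = E° − (0.0592/n)·log Q gives log Q = 2(+1.45 − (+1.602))/0.0592 = −5.135.
For 2 Ce^4+(aq) + Sn^2+(aq) → 2 Ce^3+(aq) + Sn^4+(aq), the reaction quotient is Q = ([Ce^3+(aq)]^2·[Sn^4+(aq)]) / ([Ce^4+(aq)]^2·[Sn^2+(aq)]).
Isolating [Sn^4+(aq)] in Q = 10^{−5.135} yields log [Sn^4+(aq)] = −2.369, i.e. 0.0043 M.

0.0043 M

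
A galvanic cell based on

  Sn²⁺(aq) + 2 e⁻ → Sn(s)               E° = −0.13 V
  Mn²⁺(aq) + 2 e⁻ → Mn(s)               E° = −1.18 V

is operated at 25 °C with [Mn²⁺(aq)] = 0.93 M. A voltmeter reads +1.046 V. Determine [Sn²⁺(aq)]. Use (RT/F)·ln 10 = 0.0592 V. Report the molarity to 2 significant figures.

0.68 M

Sn²⁺/Sn is the cathode (higher E°); E°cell = −0.13 − (−1.18) = +1.05 V with n = 2.
Since E = E° − (0.0592/n)·log Q, log Q = n(E° − E)/0.0592 = 0.135.
Balancing electrons gives Sn²⁺(aq) + Mn(s) → Sn(s) + Mn²⁺(aq); thus Q = [Mn²⁺(aq)] / [Sn²⁺(aq)].
Isolating [Sn²⁺(aq)] in Q = 10^{0.135} yields log [Sn²⁺(aq)] = −0.167, i.e. 0.68 M.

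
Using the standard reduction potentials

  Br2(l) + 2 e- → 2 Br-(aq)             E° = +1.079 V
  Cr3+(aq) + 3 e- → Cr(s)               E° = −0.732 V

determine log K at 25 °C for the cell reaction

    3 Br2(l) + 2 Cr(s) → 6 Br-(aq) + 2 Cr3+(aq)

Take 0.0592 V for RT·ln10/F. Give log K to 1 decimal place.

log K = 183.5

The Br₂/Br⁻ couple is reduced (cathode); E°cell = +1.079 − (−0.732) = +1.811 V with n = 6.
At equilibrium E = 0, so log K = nE°cell / 0.0592 = (6)(+1.811) / 0.0592 = 183.5.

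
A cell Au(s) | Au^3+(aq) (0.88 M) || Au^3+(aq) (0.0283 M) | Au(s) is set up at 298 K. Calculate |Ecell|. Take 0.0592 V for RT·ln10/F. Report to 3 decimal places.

0.029 V

For a concentration cell E°cell = 0, since both electrodes use the same couple.
The compartment with the higher Au^3+(aq) concentration (0.88 M) acts as the cathode; ions are reduced there and produced at the dilute (0.0283 M) anode.
With n = 3, Ecell = −(0.0592/3)·log([dilute]/[conc]) = −(0.0592/3)·log(0.0283/0.88) = +0.029 V.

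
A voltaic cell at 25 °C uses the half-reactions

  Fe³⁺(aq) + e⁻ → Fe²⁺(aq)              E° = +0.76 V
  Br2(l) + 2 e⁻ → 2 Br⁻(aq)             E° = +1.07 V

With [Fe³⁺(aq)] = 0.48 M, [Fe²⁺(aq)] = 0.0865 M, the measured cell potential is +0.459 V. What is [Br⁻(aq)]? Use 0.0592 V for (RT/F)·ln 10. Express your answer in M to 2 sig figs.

0.00055 M

With Br₂/Br⁻ at the cathode and Fe³⁺/Fe²⁺ at the anode, E°cell = +1.07 − (+0.76) = +0.31 V (n = 2).
From the Nernst equation, log Q = n(E° − E)/0.0592 = 2·(+0.31 − (+0.459))/0.0592 = −5.034.
For Br2(l) + 2 Fe²⁺(aq) → 2 Br⁻(aq) + 2 Fe³⁺(aq), the reaction quotient is Q = ([Br⁻(aq)]^2·[Fe³⁺(aq)]^2) / [Fe²⁺(aq)]^2.
Isolating [Br⁻(aq)] in Q = 10^{−5.034} yields log [Br⁻(aq)] = −3.261, i.e. 0.00055 M.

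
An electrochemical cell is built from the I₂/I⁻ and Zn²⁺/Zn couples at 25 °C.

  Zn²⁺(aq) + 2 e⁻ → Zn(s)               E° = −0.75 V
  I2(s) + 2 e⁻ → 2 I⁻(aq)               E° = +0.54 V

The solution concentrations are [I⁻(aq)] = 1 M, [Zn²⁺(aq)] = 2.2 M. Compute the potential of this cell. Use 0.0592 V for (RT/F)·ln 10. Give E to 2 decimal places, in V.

Since E°(I₂/I⁻) > E°(Zn²⁺/Zn), I₂/I⁻ serves as the cathode.
E°cell = +0.54 − (−0.75) = +1.29 V, with n = 2 electrons transferred.
For the overall reaction I2(s) + Zn(s) → 2 I⁻(aq) + Zn²⁺(aq), Q = [I⁻(aq)]^2·[Zn²⁺(aq)] = 2.2, giving log Q = 0.342.
By the Nernst equation, E = +1.29 − (0.0592/2)·(0.342) = +1.28 V.

+1.28 V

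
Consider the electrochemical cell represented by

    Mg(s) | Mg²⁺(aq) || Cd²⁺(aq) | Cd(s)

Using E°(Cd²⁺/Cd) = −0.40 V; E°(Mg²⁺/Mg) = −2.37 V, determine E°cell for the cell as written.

+1.97 V

By convention the left-hand electrode in cell notation is the anode (oxidation) and the right-hand electrode is the cathode (reduction).
E°cell = E°(right) − E°(left) = −0.40 − (−2.37) = +1.97 V.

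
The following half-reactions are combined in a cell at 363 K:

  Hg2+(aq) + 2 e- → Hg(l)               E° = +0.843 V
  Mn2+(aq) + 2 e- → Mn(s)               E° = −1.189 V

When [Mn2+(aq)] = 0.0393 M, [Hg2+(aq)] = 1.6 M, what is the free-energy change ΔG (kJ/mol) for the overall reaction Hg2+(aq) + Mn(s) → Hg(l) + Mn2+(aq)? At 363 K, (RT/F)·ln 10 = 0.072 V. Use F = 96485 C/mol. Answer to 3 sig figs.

−403 kJ/mol

The standard cell potential is +0.843 − (−1.189) = +2.032 V, with n = 2 electrons in the balanced equation.
The reaction quotient is [Mn2+(aq)] / [Hg2+(aq)] = 0.0246; by Nernst, E = +2.032 − (0.072/2)(−1.610) = +2.0900 V.
ΔG = −nFE = −(2)(96485)(+2.0900) J/mol = −403 kJ/mol.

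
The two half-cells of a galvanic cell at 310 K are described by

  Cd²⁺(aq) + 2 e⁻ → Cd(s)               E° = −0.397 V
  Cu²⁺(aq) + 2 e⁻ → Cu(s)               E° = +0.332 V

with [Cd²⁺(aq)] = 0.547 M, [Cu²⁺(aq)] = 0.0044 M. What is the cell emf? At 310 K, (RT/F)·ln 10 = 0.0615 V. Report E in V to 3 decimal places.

The Cu²⁺/Cu couple has the more positive E°, so it is the cathode; Cd²⁺/Cd is the anode.
E°cell = E°cat − E°an = +0.332 − (−0.397) = +0.729 V; n = 2.
For the overall reaction Cu²⁺(aq) + Cd(s) → Cu(s) + Cd²⁺(aq), Q = [Cd²⁺(aq)] / [Cu²⁺(aq)] = 124, giving log Q = 2.095.
By the Nernst equation, E = +0.729 − (0.0615/2)·(2.095) = +0.665 V.

+0.665 V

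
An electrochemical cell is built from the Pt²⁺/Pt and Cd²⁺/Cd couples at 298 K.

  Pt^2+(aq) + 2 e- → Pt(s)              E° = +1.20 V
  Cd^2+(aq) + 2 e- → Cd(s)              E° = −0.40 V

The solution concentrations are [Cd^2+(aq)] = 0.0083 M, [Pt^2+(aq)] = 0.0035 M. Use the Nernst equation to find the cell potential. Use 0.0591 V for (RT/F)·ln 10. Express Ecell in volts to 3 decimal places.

+1.589 V

The Pt²⁺/Pt couple has the more positive E°, so it is the cathode; Cd²⁺/Cd is the anode.
E°cell = +1.20 − (−0.40) = +1.60 V, with n = 2 electrons transferred.
For the overall reaction Pt^2+(aq) + Cd(s) → Pt(s) + Cd^2+(aq), Q = [Cd^2+(aq)] / [Pt^2+(aq)] = 2.37, giving log Q = 0.375.
Applying E = E° − (RT ln10/nF)·log Q gives +1.60 − (0.0591/2)(0.375) = +1.589 V.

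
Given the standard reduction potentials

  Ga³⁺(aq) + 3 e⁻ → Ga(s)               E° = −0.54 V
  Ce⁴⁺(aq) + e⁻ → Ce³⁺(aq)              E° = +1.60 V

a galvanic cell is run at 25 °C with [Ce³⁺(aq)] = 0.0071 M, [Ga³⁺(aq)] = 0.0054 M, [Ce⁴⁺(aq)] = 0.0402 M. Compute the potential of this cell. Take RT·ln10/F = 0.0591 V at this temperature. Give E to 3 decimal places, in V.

+2.229 V

Since E°(Ce⁴⁺/Ce³⁺) > E°(Ga³⁺/Ga), Ce⁴⁺/Ce³⁺ serves as the cathode.
E°cell = E°cat − E°an = +1.60 − (−0.54) = +2.14 V; n = 3.
Balancing gives 3 Ce⁴⁺(aq) + Ga(s) → 3 Ce³⁺(aq) + Ga³⁺(aq); hence Q = ([Ce³⁺(aq)]^3·[Ga³⁺(aq)]) / [Ce⁴⁺(aq)]^3 = 2.98×10^−5 (log Q = −4.527).
By the Nernst equation, E = +2.14 − (0.0591/3)·(−4.527) = +2.229 V.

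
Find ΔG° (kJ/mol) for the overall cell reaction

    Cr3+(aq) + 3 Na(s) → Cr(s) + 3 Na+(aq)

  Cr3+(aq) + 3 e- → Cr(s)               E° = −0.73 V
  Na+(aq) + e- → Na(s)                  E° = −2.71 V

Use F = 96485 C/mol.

In the reaction as written Cr3+(aq) is reduced, so the Cr³⁺/Cr couple is the cathode and Na⁺/Na is the anode.
E°cell = −0.73 − (−2.71) = +1.98 V; balancing electrons gives n = 3.
ΔG° = −nFE°cell = −(3)(96485)(+1.98) J/mol = −573 kJ/mol.

−573 kJ/mol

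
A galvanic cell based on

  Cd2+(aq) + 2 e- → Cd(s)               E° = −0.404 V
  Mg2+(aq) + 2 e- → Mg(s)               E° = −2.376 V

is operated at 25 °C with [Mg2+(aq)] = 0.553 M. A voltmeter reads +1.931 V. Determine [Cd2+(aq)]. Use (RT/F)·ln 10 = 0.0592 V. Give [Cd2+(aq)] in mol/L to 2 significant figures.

The Cd²⁺/Cd couple has the larger reduction potential, so it is the cathode: E°cell = −0.404 − (−2.376) = +1.972 V and n = 2.
Rearranging E = E° − (0.0592/n)·log Q gives log Q = 2(+1.972 − (+1.931))/0.0592 = 1.385.
For Cd2+(aq) + Mg(s) → Cd(s) + Mg2+(aq), the reaction quotient is Q = [Mg2+(aq)] / [Cd2+(aq)].
Isolating [Cd2+(aq)] in Q = 10^{1.385} yields log [Cd2+(aq)] = −1.642, i.e. 0.023 M.

0.023 M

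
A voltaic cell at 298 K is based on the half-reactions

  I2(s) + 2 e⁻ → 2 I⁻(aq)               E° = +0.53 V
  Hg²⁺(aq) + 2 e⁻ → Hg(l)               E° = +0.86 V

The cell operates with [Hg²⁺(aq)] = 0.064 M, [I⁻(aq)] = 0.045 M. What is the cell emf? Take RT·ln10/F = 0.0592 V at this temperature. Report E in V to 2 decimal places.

+0.21 V

Since E°(Hg²⁺/Hg) > E°(I₂/I⁻), Hg²⁺/Hg serves as the cathode.
The standard potential is +0.86 − (+0.53) = +0.33 V and the balanced reaction transfers n = 2 electrons.
Balancing gives Hg²⁺(aq) + 2 I⁻(aq) → Hg(l) + I2(s); hence Q = 1 / ([Hg²⁺(aq)]·[I⁻(aq)]^2) = 7.72×10^3 (log Q = 3.887).
Applying E = E° − (RT ln10/nF)·log Q gives +0.33 − (0.0592/2)(3.887) = +0.21 V.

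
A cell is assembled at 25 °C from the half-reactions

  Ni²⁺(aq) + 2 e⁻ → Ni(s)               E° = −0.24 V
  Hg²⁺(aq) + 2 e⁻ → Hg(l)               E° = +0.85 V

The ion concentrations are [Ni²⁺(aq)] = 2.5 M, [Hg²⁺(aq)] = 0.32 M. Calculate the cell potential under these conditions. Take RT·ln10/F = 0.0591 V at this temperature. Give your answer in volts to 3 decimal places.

Since E°(Hg²⁺/Hg) > E°(Ni²⁺/Ni), Hg²⁺/Hg serves as the cathode.
The standard potential is +0.85 − (−0.24) = +1.09 V and the balanced reaction transfers n = 2 electrons.
The balanced reaction is Hg²⁺(aq) + Ni(s) → Hg(l) + Ni²⁺(aq), so Q = [Ni²⁺(aq)] / [Hg²⁺(aq)] = 7.81 and log Q = 0.893.
Applying E = E° − (RT ln10/nF)·log Q gives +1.09 − (0.0591/2)(0.893) = +1.064 V.

+1.064 V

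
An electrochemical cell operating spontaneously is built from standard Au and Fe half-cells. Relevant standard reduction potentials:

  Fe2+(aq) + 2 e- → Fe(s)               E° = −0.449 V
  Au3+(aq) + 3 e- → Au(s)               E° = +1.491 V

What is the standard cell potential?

Of the two couples in this cell, the one with the more positive reduction potential is reduced at the cathode: here that is Au³⁺/Au (+1.491 V); Fe²⁺/Fe (−0.449 V) is the anode.
E°cell = E°(cathode) − E°(anode) = +1.491 − (−0.449) = +1.940 V.

+1.940 V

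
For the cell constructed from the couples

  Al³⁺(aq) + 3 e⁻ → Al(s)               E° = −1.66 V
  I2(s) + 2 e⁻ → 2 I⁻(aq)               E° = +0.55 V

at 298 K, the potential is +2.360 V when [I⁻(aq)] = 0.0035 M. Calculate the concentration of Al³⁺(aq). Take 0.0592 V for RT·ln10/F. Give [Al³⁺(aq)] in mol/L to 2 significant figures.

0.58 M

I₂/I⁻ is the cathode (higher E°); E°cell = +0.55 − (−1.66) = +2.21 V with n = 6.
From the Nernst equation, log Q = n(E° − E)/0.0592 = 6·(+2.21 − (+2.360))/0.0592 = −15.203.
The balanced reaction is 3 I2(s) + 2 Al(s) → 6 I⁻(aq) + 2 Al³⁺(aq), so Q = [I⁻(aq)]^6·[Al³⁺(aq)]^2.
Substituting the known concentrations and solving, log [Al³⁺(aq)] = −0.234 and [Al³⁺(aq)] = 0.58 M.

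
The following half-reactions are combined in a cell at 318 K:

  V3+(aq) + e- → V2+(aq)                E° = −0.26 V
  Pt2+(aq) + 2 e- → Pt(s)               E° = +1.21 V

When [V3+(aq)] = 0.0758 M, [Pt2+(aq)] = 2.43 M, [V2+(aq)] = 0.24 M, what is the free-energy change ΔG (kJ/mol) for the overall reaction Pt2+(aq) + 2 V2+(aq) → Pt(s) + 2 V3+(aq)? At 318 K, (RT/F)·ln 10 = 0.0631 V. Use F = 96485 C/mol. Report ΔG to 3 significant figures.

E°cell = +1.21 − (−0.26) = +1.47 V; the balanced reaction transfers n = 2 electrons.
Q = [V3+(aq)]^2 / ([Pt2+(aq)]·[V2+(aq)]^2) = 0.041, so log Q = −1.387 and E = +1.47 − (0.0631/2)(−1.387) = +1.5138 V.
ΔG = −nFE = −(2)(96485)(+1.5138) J/mol = −292 kJ/mol.

−292 kJ/mol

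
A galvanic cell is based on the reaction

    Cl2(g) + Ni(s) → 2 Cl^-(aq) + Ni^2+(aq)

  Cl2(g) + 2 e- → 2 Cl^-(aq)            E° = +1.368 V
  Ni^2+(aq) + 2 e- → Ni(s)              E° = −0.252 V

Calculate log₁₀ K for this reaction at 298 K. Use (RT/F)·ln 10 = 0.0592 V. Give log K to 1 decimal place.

The Cl₂/Cl⁻ couple is reduced (cathode); E°cell = +1.368 − (−0.252) = +1.620 V with n = 2.
At equilibrium E = 0, so log K = nE°cell / 0.0592 = (2)(+1.620) / 0.0592 = 54.7.

log K = 54.7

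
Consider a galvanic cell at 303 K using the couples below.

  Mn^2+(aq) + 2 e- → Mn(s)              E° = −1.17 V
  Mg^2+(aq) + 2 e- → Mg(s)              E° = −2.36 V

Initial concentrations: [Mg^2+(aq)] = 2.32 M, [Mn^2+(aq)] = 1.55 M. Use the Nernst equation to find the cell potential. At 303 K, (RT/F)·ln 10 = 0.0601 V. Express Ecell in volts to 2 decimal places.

+1.18 V

Mn²⁺/Mn is reduced (cathode, E° = −1.17 V) and Mg²⁺/Mg is oxidized (anode).
E°cell = −1.17 − (−2.36) = +1.19 V, with n = 2 electrons transferred.
Balancing gives Mn^2+(aq) + Mg(s) → Mn(s) + Mg^2+(aq); hence Q = [Mg^2+(aq)] / [Mn^2+(aq)] = 1.5 (log Q = 0.175).
Applying E = E° − (RT ln10/nF)·log Q gives +1.19 − (0.0601/2)(0.175) = +1.18 V.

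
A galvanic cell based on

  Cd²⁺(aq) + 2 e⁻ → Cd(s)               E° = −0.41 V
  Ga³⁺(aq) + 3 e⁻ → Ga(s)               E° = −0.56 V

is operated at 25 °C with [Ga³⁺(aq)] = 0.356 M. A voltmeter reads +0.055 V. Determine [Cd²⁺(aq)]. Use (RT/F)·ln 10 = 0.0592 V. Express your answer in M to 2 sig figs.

Cd²⁺/Cd is the cathode (higher E°); E°cell = −0.41 − (−0.56) = +0.15 V with n = 6.
Since E = E° − (0.0592/n)·log Q, log Q = n(E° − E)/0.0592 = 9.628.
For 3 Cd²⁺(aq) + 2 Ga(s) → 3 Cd(s) + 2 Ga³⁺(aq), the reaction quotient is Q = [Ga³⁺(aq)]^2 / [Cd²⁺(aq)]^3.
Solving for the unknown gives log [Cd²⁺(aq)] = −3.508, so [Cd²⁺(aq)] ≈ 0.00031 M.

0.00031 M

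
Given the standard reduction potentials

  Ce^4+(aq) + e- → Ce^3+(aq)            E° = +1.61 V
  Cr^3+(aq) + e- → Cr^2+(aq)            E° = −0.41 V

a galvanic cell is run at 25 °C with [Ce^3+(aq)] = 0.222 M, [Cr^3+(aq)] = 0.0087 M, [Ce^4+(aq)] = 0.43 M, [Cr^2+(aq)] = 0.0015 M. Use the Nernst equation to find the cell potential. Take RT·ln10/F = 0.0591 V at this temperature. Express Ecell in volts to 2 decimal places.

The Ce⁴⁺/Ce³⁺ couple has the more positive E°, so it is the cathode; Cr³⁺/Cr²⁺ is the anode.
E°cell = +1.61 − (−0.41) = +2.02 V, with n = 1 electron transferred.
For the overall reaction Ce^4+(aq) + Cr^2+(aq) → Ce^3+(aq) + Cr^3+(aq), Q = ([Ce^3+(aq)]·[Cr^3+(aq)]) / ([Ce^4+(aq)]·[Cr^2+(aq)]) = 2.99, giving log Q = 0.476.
By the Nernst equation, E = +2.02 − (0.0591/1)·(0.476) = +1.99 V.

+1.99 V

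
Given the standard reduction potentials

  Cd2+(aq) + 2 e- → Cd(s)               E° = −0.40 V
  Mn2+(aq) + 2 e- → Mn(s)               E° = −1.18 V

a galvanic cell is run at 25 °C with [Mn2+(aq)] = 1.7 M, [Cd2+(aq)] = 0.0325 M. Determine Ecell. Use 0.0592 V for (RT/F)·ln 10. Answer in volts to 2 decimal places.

Since E°(Cd²⁺/Cd) > E°(Mn²⁺/Mn), Cd²⁺/Cd serves as the cathode.
E°cell = −0.40 − (−1.18) = +0.78 V, with n = 2 electrons transferred.
Balancing gives Cd2+(aq) + Mn(s) → Cd(s) + Mn2+(aq); hence Q = [Mn2+(aq)] / [Cd2+(aq)] = 52.3 (log Q = 1.719).
E = E° − (0.0592/n)·log Q = +0.78 − (0.0592/2)(1.719) = +0.73 V.

+0.73 V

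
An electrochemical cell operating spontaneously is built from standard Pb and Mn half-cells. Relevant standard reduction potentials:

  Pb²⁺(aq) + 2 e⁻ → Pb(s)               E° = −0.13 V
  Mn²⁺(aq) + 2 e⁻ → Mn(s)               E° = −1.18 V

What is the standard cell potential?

+1.05 V

Of the two couples in this cell, the one with the more positive reduction potential is reduced at the cathode: here that is Pb²⁺/Pb (−0.13 V); Mn²⁺/Mn (−1.18 V) is the anode.
E°cell = E°(cathode) − E°(anode) = −0.13 − (−1.18) = +1.05 V.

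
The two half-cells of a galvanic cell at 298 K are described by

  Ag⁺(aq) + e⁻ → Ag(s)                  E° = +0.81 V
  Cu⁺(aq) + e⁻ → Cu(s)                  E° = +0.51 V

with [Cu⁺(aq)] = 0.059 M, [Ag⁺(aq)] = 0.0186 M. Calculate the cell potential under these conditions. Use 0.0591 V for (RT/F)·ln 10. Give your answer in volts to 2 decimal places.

The Ag⁺/Ag couple has the more positive E°, so it is the cathode; Cu⁺/Cu is the anode.
E°cell = +0.81 − (+0.51) = +0.30 V, with n = 1 electron transferred.
Balancing gives Ag⁺(aq) + Cu(s) → Ag(s) + Cu⁺(aq); hence Q = [Cu⁺(aq)] / [Ag⁺(aq)] = 3.17 (log Q = 0.501).
E = E° − (0.0591/n)·log Q = +0.30 − (0.0591/1)(0.501) = +0.27 V.

+0.27 V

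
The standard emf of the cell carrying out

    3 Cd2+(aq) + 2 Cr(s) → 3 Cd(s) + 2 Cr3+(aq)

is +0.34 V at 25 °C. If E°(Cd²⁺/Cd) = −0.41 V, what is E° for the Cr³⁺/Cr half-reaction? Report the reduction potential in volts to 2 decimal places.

In the reaction as written the Cd²⁺/Cd couple is reduced (cathode) and Cr³⁺/Cr is oxidized (anode), so E°cell = E°(Cd²⁺/Cd) − E°(Cr³⁺/Cr).
E°(Cr³⁺/Cr) = E°(cathode) − E°cell = −0.41 − (+0.34) = −0.75 V.

−0.75 V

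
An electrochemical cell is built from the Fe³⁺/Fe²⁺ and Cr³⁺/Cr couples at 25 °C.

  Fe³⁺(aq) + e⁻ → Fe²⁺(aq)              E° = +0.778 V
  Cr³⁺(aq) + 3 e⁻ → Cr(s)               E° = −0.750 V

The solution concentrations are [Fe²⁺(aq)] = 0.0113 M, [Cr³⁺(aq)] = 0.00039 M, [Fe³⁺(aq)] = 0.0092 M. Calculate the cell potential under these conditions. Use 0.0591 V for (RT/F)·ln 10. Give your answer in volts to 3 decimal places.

Since E°(Fe³⁺/Fe²⁺) > E°(Cr³⁺/Cr), Fe³⁺/Fe²⁺ serves as the cathode.
E°cell = +0.778 − (−0.750) = +1.528 V, with n = 3 electrons transferred.
Balancing gives 3 Fe³⁺(aq) + Cr(s) → 3 Fe²⁺(aq) + Cr³⁺(aq); hence Q = ([Fe²⁺(aq)]^3·[Cr³⁺(aq)]) / [Fe³⁺(aq)]^3 = 0.000723 (log Q = −3.141).
E = E° − (0.0591/n)·log Q = +1.528 − (0.0591/3)(−3.141) = +1.590 V.

+1.590 V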